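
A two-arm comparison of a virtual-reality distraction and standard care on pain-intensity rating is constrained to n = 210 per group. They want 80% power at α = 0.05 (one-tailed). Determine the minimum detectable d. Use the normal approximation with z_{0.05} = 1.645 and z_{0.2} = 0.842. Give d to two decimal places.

For two independent groups of n = 210 each: d_min = (z_{α} + z_β)·√(2/n).
z-sum = 1.645 + 0.842 = 2.487.
d_min = 2.487 × √(2/210) = 2.487 × 0.0976 = 0.243.

d_min ≈ 0.24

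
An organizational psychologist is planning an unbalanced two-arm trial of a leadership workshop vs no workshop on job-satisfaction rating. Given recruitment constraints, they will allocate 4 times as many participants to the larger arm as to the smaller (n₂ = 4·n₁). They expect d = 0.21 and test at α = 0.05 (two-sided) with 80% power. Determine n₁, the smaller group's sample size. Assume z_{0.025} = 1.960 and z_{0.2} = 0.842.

n₁ = 223

With allocation ratio k = n₂/n₁ = 4, Var(x̄₁−x̄₂) = σ²(1/n₁ + 1/(k·n₁)) = σ²·(k+1)/(k·n₁).
So n₁ = (1 + 1/k)·((z_{α/2} + z_β)/d)² = 1.250 × (2.802/0.21)².
n₁ = 1.250 × 178.03 = 222.5.
Round up: n₁ = 223, giving n₂ = 4 × 223 = 892.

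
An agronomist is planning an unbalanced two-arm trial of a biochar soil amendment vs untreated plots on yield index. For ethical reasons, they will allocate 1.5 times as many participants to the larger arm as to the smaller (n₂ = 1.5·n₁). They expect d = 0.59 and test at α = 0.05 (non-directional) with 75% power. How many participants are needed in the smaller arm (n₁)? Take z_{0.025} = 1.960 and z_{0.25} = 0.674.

With allocation ratio k = n₂/n₁ = 1.5, Var(x̄₁−x̄₂) = σ²(1/n₁ + 1/(k·n₁)) = σ²·(k+1)/(k·n₁).
So n₁ = (1 + 1/k)·((z_{α/2} + z_β)/d)² = 1.667 × (2.634/0.59)².
n₁ = 1.667 × 19.93 = 33.2.
Round up: n₁ = 34, giving n₂ = 1.5 × 34 = 51.

n₁ = 34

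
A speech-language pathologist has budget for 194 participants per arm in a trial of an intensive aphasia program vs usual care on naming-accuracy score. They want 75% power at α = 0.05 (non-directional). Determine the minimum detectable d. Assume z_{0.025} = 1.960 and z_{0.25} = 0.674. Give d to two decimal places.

For two independent groups of n = 194 each: d_min = (z_{α/2} + z_β)·√(2/n).
z-sum = 1.960 + 0.674 = 2.634.
d_min = 2.634 × √(2/194) = 2.634 × 0.1015 = 0.267.

d_min ≈ 0.27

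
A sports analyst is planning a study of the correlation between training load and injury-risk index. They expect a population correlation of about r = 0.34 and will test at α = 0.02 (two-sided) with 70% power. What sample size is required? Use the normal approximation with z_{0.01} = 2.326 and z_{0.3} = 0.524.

n = 68

Fisher's z: C = ½·ln((1+r)/(1−r)) = ½·ln(2.0303) = 0.3541.
n = ((z_{α/2} + z_β)/C)² + 3.
(2.326 + 0.524) / 0.3541 = 2.850 / 0.3541 = 8.049.
n = 8.049² + 3 = 64.78 + 3 = 67.8.
Round up.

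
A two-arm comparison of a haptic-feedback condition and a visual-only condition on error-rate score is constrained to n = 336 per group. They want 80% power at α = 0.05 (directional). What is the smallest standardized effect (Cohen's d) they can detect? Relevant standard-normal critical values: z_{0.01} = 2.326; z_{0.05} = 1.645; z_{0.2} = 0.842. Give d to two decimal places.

For two independent groups of n = 336 each: d_min = (z_{α} + z_β)·√(2/n).
z-sum = 1.645 + 0.842 = 2.487.
d_min = 2.487 × √(2/336) = 2.487 × 0.0772 = 0.192.

d_min ≈ 0.19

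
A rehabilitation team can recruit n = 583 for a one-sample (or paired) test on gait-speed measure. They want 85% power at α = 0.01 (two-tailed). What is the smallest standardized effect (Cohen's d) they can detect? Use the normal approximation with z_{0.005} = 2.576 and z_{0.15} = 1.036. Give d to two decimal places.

For a single sample (or paired design) of n = 583: d_min = (z_{α/2} + z_β)/√n.
z-sum = 2.576 + 1.036 = 3.612.
d_min = 3.612 / √583 = 3.612 / 24.145 = 0.150.

d_min ≈ 0.15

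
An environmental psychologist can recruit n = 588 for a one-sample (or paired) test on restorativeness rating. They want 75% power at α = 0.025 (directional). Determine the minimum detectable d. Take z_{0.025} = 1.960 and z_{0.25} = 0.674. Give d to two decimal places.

For a single sample (or paired design) of n = 588: d_min = (z_{α} + z_β)/√n.
z-sum = 1.960 + 0.674 = 2.634.
d_min = 2.634 / √588 = 2.634 / 24.249 = 0.109.

d_min ≈ 0.11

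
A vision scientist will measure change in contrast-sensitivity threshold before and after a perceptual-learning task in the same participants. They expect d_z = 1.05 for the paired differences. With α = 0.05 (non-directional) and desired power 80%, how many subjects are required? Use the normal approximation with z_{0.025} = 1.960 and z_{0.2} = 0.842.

n = 8 pairs

For a paired (one-sample on differences) test: n = ((z_{α/2} + z_β) / d)².
z_{α/2} + z_β = 1.960 + 0.842 = 2.802.
n = (2.802 / 1.05)² = 2.669² = 7.12.
Round up.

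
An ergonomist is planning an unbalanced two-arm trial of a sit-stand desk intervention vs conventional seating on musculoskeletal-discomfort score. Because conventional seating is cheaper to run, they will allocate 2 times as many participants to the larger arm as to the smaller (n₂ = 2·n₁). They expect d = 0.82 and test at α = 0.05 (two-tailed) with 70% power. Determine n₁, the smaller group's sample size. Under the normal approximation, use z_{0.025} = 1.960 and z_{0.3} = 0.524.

With allocation ratio k = n₂/n₁ = 2, Var(x̄₁−x̄₂) = σ²(1/n₁ + 1/(k·n₁)) = σ²·(k+1)/(k·n₁).
So n₁ = (1 + 1/k)·((z_{α/2} + z_β)/d)² = 1.500 × (2.484/0.82)².
n₁ = 1.500 × 9.18 = 13.8.
Round up: n₁ = 14, giving n₂ = 2 × 14 = 28.

n₁ = 14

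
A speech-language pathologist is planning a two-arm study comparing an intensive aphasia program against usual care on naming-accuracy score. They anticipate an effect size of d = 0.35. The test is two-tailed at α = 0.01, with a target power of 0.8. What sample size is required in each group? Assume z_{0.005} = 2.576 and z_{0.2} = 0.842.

n = 191 per group

For two independent groups with equal n: n = 2·((z_{α/2} + z_β) / d)².
z_{α/2} + z_β = 2.576 + 0.842 = 3.418.
n = 2 × (3.418 / 0.35)² = 2 × 9.766² = 2 × 95.37 = 190.7.
Round up to the next whole participant.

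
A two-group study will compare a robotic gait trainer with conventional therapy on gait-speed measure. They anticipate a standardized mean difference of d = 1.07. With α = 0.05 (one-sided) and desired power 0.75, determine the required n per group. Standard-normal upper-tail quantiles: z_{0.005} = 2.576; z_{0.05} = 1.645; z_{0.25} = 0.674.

n = 10 per group

For two independent groups with equal n: n = 2·((z_{α} + z_β) / d)².
z_{α} + z_β = 1.645 + 0.674 = 2.319.
n = 2 × (2.319 / 1.07)² = 2 × 2.167² = 2 × 4.70 = 9.4.
Round up to the next whole participant.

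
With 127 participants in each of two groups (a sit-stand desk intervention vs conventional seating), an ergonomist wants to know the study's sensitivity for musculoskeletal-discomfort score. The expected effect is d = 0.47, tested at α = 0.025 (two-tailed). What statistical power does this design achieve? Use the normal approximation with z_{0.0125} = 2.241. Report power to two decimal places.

For two equal groups, power = Φ(d·√(n/2) − z_{α/2}).
d·√(n/2) = 0.47 × √(127/2) = 0.47 × 7.969 = 3.745.
z_β = 3.745 − 2.241 = 1.504.
Power = Φ(1.504) = 0.934.

power ≈ 0.93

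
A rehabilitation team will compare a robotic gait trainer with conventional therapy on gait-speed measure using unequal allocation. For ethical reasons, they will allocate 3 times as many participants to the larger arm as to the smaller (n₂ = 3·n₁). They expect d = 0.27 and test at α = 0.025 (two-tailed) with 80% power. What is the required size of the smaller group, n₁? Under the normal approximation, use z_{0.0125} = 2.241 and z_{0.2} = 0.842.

n₁ = 174

With allocation ratio k = n₂/n₁ = 3, Var(x̄₁−x̄₂) = σ²(1/n₁ + 1/(k·n₁)) = σ²·(k+1)/(k·n₁).
So n₁ = (1 + 1/k)·((z_{α/2} + z_β)/d)² = 1.333 × (3.083/0.27)².
n₁ = 1.333 × 130.38 = 173.8.
Round up: n₁ = 174, giving n₂ = 3 × 174 = 522.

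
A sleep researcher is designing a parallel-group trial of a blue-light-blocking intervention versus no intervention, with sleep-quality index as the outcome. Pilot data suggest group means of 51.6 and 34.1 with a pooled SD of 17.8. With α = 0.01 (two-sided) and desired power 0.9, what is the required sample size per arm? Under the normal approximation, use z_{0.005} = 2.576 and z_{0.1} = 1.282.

Cohen's d = |M₁ − M₂| / SD_pooled = |51.6 − 34.1| / 17.8 = 17.5 / 17.8 = 0.983.
For two independent groups with equal n: n = 2·((z_{α/2} + z_β) / d)².
z_{α/2} + z_β = 2.576 + 1.282 = 3.858.
n = 2 × (3.858 / 0.983)² = 2 × 3.925² = 2 × 15.40 = 30.8.
Round up to the next whole participant.

n = 31 per group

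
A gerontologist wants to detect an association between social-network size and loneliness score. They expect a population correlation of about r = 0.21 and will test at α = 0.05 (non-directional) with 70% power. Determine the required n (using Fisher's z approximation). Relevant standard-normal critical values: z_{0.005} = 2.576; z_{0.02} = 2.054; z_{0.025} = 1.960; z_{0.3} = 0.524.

Fisher's z: C = ½·ln((1+r)/(1−r)) = ½·ln(1.5316) = 0.2132.
n = ((z_{α/2} + z_β)/C)² + 3.
(1.960 + 0.524) / 0.2132 = 2.484 / 0.2132 = 11.651.
n = 11.651² + 3 = 135.75 + 3 = 138.7.
Round up.

n = 139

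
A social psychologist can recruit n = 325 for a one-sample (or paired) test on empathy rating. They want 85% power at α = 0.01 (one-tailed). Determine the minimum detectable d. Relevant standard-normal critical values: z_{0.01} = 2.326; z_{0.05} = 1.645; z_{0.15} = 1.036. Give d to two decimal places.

For a single sample (or paired design) of n = 325: d_min = (z_{α} + z_β)/√n.
z-sum = 2.326 + 1.036 = 3.362.
d_min = 3.362 / √325 = 3.362 / 18.028 = 0.186.

d_min ≈ 0.19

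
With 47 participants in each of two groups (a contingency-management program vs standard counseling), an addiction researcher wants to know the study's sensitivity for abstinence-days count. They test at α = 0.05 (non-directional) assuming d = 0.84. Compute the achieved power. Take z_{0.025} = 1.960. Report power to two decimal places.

power ≈ 0.98

For two equal groups, power = Φ(d·√(n/2) − z_{α/2}).
d·√(n/2) = 0.84 × √(47/2) = 0.84 × 4.848 = 4.072.
z_β = 4.072 − 1.960 = 2.112.
Power = Φ(2.112) = 0.983.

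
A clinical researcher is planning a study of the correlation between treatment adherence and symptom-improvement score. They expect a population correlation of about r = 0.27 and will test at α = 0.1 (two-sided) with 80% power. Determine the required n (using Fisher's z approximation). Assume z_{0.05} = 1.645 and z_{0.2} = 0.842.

n = 84

Fisher's z: C = ½·ln((1+r)/(1−r)) = ½·ln(1.7397) = 0.2769.
n = ((z_{α/2} + z_β)/C)² + 3.
(1.645 + 0.842) / 0.2769 = 2.487 / 0.2769 = 8.982.
n = 8.982² + 3 = 80.67 + 3 = 83.7.
Round up.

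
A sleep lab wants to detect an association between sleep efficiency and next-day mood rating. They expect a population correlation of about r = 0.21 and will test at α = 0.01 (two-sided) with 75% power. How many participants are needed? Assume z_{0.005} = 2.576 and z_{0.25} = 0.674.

n = 236

Fisher's z: C = ½·ln((1+r)/(1−r)) = ½·ln(1.5316) = 0.2132.
n = ((z_{α/2} + z_β)/C)² + 3.
(2.576 + 0.674) / 0.2132 = 3.250 / 0.2132 = 15.244.
n = 15.244² + 3 = 232.38 + 3 = 235.4.
Round up.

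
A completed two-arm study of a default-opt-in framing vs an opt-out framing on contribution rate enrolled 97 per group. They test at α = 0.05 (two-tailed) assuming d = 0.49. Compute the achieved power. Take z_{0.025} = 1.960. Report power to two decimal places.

For two equal groups, power = Φ(d·√(n/2) − z_{α/2}).
d·√(n/2) = 0.49 × √(97/2) = 0.49 × 6.964 = 3.412.
z_β = 3.412 − 1.960 = 1.452.
Power = Φ(1.452) = 0.927.

power ≈ 0.93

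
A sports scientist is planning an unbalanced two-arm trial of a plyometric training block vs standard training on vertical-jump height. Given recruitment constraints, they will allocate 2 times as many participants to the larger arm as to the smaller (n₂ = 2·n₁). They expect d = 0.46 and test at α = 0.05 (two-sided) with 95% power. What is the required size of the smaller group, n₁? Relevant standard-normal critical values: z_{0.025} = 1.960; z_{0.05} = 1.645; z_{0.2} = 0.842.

n₁ = 93

With allocation ratio k = n₂/n₁ = 2, Var(x̄₁−x̄₂) = σ²(1/n₁ + 1/(k·n₁)) = σ²·(k+1)/(k·n₁).
So n₁ = (1 + 1/k)·((z_{α/2} + z_β)/d)² = 1.500 × (3.605/0.46)².
n₁ = 1.500 × 61.42 = 92.1.
Round up: n₁ = 93, giving n₂ = 2 × 93 = 186.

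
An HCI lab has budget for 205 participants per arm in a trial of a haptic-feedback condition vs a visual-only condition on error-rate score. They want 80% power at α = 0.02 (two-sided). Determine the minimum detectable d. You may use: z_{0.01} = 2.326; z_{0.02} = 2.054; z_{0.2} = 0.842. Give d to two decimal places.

For two independent groups of n = 205 each: d_min = (z_{α/2} + z_β)·√(2/n).
z-sum = 2.326 + 0.842 = 3.168.
d_min = 3.168 × √(2/205) = 3.168 × 0.0988 = 0.313.

d_min ≈ 0.31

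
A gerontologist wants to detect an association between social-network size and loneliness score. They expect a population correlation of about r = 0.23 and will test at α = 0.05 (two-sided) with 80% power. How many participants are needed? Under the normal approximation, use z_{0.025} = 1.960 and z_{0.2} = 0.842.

Fisher's z: C = ½·ln((1+r)/(1−r)) = ½·ln(1.5974) = 0.2342.
n = ((z_{α/2} + z_β)/C)² + 3.
(1.960 + 0.842) / 0.2342 = 2.802 / 0.2342 = 11.964.
n = 11.964² + 3 = 143.14 + 3 = 146.1.
Round up.

n = 147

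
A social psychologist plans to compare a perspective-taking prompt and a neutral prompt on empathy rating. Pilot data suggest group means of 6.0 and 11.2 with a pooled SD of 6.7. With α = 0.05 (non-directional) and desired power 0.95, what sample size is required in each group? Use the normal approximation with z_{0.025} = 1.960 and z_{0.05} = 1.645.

Cohen's d = |M₁ − M₂| / SD_pooled = |6.0 − 11.2| / 6.7 = 5.2 / 6.7 = 0.776.
For two independent groups with equal n: n = 2·((z_{α/2} + z_β) / d)².
z_{α/2} + z_β = 1.960 + 1.645 = 3.605.
n = 2 × (3.605 / 0.776)² = 2 × 4.646² = 2 × 21.58 = 43.2.
Round up to the next whole participant.

n = 44 per group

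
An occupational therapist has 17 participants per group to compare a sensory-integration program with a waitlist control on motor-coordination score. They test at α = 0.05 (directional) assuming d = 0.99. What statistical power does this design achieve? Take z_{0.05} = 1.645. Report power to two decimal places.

power ≈ 0.89

For two equal groups, power = Φ(d·√(n/2) − z_{α}).
d·√(n/2) = 0.99 × √(17/2) = 0.99 × 2.915 = 2.886.
z_β = 2.886 − 1.645 = 1.241.
Power = Φ(1.241) = 0.893.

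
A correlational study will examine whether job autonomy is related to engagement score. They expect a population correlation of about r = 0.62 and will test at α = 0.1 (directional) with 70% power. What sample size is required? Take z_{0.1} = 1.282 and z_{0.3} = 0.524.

Fisher's z: C = ½·ln((1+r)/(1−r)) = ½·ln(4.2632) = 0.7250.
n = ((z_{α} + z_β)/C)² + 3.
(1.282 + 0.524) / 0.7250 = 1.806 / 0.7250 = 2.491.
n = 2.491² + 3 = 6.21 + 3 = 9.2.
Round up.

n = 10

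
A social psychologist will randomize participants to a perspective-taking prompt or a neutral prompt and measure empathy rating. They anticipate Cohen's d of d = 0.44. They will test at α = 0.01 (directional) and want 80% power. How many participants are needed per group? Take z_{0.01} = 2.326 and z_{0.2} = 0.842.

n = 104 per group

For two independent groups with equal n: n = 2·((z_{α} + z_β) / d)².
z_{α} + z_β = 2.326 + 0.842 = 3.168.
n = 2 × (3.168 / 0.44)² = 2 × 7.200² = 2 × 51.84 = 103.7.
Round up to the next whole participant.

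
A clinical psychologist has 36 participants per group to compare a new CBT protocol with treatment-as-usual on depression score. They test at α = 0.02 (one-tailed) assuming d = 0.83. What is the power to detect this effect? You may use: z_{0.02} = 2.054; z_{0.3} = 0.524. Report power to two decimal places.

For two equal groups, power = Φ(d·√(n/2) − z_{α}).
d·√(n/2) = 0.83 × √(36/2) = 0.83 × 4.243 = 3.521.
z_β = 3.521 − 2.054 = 1.467.
Power = Φ(1.467) = 0.929.

power ≈ 0.93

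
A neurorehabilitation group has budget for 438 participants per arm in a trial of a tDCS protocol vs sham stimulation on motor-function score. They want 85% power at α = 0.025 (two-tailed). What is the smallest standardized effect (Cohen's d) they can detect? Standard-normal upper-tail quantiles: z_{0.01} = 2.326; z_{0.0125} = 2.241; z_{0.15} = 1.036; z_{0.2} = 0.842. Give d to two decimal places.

For two independent groups of n = 438 each: d_min = (z_{α/2} + z_β)·√(2/n).
z-sum = 2.241 + 1.036 = 3.277.
d_min = 3.277 × √(2/438) = 3.277 × 0.0676 = 0.221.

d_min ≈ 0.22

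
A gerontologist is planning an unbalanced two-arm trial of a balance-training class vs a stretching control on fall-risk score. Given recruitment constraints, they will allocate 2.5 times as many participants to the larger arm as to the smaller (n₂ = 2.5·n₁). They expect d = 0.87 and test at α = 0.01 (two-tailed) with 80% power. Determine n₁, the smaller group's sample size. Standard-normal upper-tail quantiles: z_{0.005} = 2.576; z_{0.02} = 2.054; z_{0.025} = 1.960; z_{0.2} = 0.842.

n₁ = 22

With allocation ratio k = n₂/n₁ = 2.5, Var(x̄₁−x̄₂) = σ²(1/n₁ + 1/(k·n₁)) = σ²·(k+1)/(k·n₁).
So n₁ = (1 + 1/k)·((z_{α/2} + z_β)/d)² = 1.400 × (3.418/0.87)².
n₁ = 1.400 × 15.43 = 21.6.
Round up: n₁ = 22, giving n₂ = 2.5 × 22 = 55.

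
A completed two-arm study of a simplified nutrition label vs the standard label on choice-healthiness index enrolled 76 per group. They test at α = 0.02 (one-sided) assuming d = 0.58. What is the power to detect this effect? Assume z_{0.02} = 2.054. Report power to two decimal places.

power ≈ 0.94

For two equal groups, power = Φ(d·√(n/2) − z_{α}).
d·√(n/2) = 0.58 × √(76/2) = 0.58 × 6.164 = 3.575.
z_β = 3.575 − 2.054 = 1.521.
Power = Φ(1.521) = 0.936.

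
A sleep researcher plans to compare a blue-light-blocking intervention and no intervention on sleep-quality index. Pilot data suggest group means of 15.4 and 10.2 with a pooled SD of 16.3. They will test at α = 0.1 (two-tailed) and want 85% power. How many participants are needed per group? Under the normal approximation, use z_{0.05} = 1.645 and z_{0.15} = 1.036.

n = 142 per group

Cohen's d = |M₁ − M₂| / SD_pooled = |15.4 − 10.2| / 16.3 = 5.2 / 16.3 = 0.319.
For two independent groups with equal n: n = 2·((z_{α/2} + z_β) / d)².
z_{α/2} + z_β = 1.645 + 1.036 = 2.681.
n = 2 × (2.681 / 0.319)² = 2 × 8.404² = 2 × 70.63 = 141.3.
Round up to the next whole participant.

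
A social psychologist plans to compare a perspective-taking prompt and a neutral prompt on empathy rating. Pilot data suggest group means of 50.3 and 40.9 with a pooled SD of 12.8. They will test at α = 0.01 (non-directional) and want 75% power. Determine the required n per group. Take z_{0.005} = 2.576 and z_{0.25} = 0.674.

n = 40 per group

Cohen's d = |M₁ − M₂| / SD_pooled = |50.3 − 40.9| / 12.8 = 9.4 / 12.8 = 0.734.
For two independent groups with equal n: n = 2·((z_{α/2} + z_β) / d)².
z_{α/2} + z_β = 2.576 + 0.674 = 3.250.
n = 2 × (3.250 / 0.734)² = 2 × 4.428² = 2 × 19.61 = 39.2.
Round up to the next whole participant.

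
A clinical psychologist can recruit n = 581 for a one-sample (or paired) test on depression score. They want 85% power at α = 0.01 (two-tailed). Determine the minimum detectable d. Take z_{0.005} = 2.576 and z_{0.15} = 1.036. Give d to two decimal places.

d_min ≈ 0.15

For a single sample (or paired design) of n = 581: d_min = (z_{α/2} + z_β)/√n.
z-sum = 2.576 + 1.036 = 3.612.
d_min = 3.612 / √581 = 3.612 / 24.104 = 0.150.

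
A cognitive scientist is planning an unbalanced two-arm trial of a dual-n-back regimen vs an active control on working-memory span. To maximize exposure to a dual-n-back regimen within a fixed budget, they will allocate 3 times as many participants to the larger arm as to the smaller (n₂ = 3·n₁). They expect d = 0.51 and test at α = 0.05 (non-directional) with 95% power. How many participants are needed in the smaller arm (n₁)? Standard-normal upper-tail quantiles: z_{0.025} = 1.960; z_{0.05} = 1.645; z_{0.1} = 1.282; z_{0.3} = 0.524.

n₁ = 67

With allocation ratio k = n₂/n₁ = 3, Var(x̄₁−x̄₂) = σ²(1/n₁ + 1/(k·n₁)) = σ²·(k+1)/(k·n₁).
So n₁ = (1 + 1/k)·((z_{α/2} + z_β)/d)² = 1.333 × (3.605/0.51)².
n₁ = 1.333 × 49.97 = 66.6.
Round up: n₁ = 67, giving n₂ = 3 × 67 = 201.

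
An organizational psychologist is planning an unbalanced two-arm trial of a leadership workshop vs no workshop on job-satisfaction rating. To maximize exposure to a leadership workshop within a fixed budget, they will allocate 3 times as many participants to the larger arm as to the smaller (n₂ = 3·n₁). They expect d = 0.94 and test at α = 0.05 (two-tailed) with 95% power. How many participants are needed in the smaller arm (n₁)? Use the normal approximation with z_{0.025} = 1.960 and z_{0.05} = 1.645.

n₁ = 20

With allocation ratio k = n₂/n₁ = 3, Var(x̄₁−x̄₂) = σ²(1/n₁ + 1/(k·n₁)) = σ²·(k+1)/(k·n₁).
So n₁ = (1 + 1/k)·((z_{α/2} + z_β)/d)² = 1.333 × (3.605/0.94)².
n₁ = 1.333 × 14.71 = 19.6.
Round up: n₁ = 20, giving n₂ = 3 × 20 = 60.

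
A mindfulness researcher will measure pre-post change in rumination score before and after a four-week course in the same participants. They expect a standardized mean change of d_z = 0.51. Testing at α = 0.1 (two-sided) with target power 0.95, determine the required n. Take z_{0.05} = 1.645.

n = 42 pairs

For a paired (one-sample on differences) test: n = ((z_{α/2} + z_β) / d)².
z_{α/2} + z_β = 1.645 + 1.645 = 3.290.
n = (3.290 / 0.51)² = 6.451² = 41.62.
Round up.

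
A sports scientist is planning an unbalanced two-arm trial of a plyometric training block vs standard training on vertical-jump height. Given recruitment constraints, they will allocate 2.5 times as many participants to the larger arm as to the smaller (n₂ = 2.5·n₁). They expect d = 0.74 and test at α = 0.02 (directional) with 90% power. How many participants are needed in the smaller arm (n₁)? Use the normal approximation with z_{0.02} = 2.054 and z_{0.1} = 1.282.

With allocation ratio k = n₂/n₁ = 2.5, Var(x̄₁−x̄₂) = σ²(1/n₁ + 1/(k·n₁)) = σ²·(k+1)/(k·n₁).
So n₁ = (1 + 1/k)·((z_{α} + z_β)/d)² = 1.400 × (3.336/0.74)².
n₁ = 1.400 × 20.32 = 28.5.
Round up: n₁ = 29, giving n₂ = ⌈2.5 × 29⌉ = ⌈72.5⌉ = 73.

n₁ = 29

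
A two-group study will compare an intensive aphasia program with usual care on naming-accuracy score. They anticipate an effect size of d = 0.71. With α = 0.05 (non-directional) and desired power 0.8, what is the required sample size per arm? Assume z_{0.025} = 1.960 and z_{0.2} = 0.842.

n = 32 per group

For two independent groups with equal n: n = 2·((z_{α/2} + z_β) / d)².
z_{α/2} + z_β = 1.960 + 0.842 = 2.802.
n = 2 × (2.802 / 0.71)² = 2 × 3.946² = 2 × 15.57 = 31.1.
Round up to the next whole participant.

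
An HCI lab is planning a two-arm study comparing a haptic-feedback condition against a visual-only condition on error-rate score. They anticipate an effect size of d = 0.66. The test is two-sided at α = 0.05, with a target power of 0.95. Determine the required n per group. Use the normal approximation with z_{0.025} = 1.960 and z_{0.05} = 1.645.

For two independent groups with equal n: n = 2·((z_{α/2} + z_β) / d)².
z_{α/2} + z_β = 1.960 + 1.645 = 3.605.
n = 2 × (3.605 / 0.66)² = 2 × 5.462² = 2 × 29.83 = 59.7.
Round up to the next whole participant.

n = 60 per group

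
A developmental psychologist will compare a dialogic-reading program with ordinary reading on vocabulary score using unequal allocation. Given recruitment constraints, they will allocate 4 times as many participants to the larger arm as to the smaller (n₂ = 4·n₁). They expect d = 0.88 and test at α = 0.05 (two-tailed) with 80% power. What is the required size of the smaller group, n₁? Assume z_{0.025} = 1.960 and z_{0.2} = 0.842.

n₁ = 13

With allocation ratio k = n₂/n₁ = 4, Var(x̄₁−x̄₂) = σ²(1/n₁ + 1/(k·n₁)) = σ²·(k+1)/(k·n₁).
So n₁ = (1 + 1/k)·((z_{α/2} + z_β)/d)² = 1.250 × (2.802/0.88)².
n₁ = 1.250 × 10.14 = 12.7.
Round up: n₁ = 13, giving n₂ = 4 × 13 = 52.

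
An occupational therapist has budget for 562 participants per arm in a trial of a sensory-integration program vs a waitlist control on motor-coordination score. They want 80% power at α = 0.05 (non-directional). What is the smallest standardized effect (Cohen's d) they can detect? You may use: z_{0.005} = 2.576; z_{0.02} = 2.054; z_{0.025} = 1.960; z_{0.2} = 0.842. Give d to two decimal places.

d_min ≈ 0.17

For two independent groups of n = 562 each: d_min = (z_{α/2} + z_β)·√(2/n).
z-sum = 1.960 + 0.842 = 2.802.
d_min = 2.802 × √(2/562) = 2.802 × 0.0597 = 0.167.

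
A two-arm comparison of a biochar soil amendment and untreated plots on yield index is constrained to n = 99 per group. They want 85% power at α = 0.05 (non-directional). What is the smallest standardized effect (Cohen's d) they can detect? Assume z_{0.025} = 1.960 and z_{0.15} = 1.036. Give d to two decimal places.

d_min ≈ 0.43

For two independent groups of n = 99 each: d_min = (z_{α/2} + z_β)·√(2/n).
z-sum = 1.960 + 1.036 = 2.996.
d_min = 2.996 × √(2/99) = 2.996 × 0.1421 = 0.426.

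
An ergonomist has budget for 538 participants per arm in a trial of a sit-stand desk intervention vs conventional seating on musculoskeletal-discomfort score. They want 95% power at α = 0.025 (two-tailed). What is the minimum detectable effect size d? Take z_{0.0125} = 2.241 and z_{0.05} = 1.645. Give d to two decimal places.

d_min ≈ 0.24

For two independent groups of n = 538 each: d_min = (z_{α/2} + z_β)·√(2/n).
z-sum = 2.241 + 1.645 = 3.886.
d_min = 3.886 × √(2/538) = 3.886 × 0.0610 = 0.237.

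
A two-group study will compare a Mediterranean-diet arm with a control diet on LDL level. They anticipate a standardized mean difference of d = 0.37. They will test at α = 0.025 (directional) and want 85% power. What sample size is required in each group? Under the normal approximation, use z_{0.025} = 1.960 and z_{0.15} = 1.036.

n = 132 per group

For two independent groups with equal n: n = 2·((z_{α} + z_β) / d)².
z_{α} + z_β = 1.960 + 1.036 = 2.996.
n = 2 × (2.996 / 0.37)² = 2 × 8.097² = 2 × 65.57 = 131.1.
Round up to the next whole participant.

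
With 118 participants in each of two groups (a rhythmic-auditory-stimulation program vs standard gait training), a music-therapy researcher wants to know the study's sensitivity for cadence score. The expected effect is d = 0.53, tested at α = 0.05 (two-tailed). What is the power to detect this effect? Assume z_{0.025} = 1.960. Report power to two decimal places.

power ≈ 0.98

For two equal groups, power = Φ(d·√(n/2) − z_{α/2}).
d·√(n/2) = 0.53 × √(118/2) = 0.53 × 7.681 = 4.071.
z_β = 4.071 − 1.960 = 2.111.
Power = Φ(2.111) = 0.983.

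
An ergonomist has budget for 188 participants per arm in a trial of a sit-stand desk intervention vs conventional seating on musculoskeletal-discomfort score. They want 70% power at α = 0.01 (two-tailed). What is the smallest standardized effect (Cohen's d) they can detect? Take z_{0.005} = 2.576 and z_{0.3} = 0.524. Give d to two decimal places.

For two independent groups of n = 188 each: d_min = (z_{α/2} + z_β)·√(2/n).
z-sum = 2.576 + 0.524 = 3.100.
d_min = 3.100 × √(2/188) = 3.100 × 0.1031 = 0.320.

d_min ≈ 0.32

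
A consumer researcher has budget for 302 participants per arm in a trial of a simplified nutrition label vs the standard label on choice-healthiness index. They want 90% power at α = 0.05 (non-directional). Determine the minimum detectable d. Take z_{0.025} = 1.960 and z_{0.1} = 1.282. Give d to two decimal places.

For two independent groups of n = 302 each: d_min = (z_{α/2} + z_β)·√(2/n).
z-sum = 1.960 + 1.282 = 3.242.
d_min = 3.242 × √(2/302) = 3.242 × 0.0814 = 0.264.

d_min ≈ 0.26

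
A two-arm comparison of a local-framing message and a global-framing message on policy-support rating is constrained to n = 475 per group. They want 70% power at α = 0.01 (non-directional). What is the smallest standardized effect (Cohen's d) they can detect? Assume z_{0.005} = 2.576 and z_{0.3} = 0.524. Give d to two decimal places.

For two independent groups of n = 475 each: d_min = (z_{α/2} + z_β)·√(2/n).
z-sum = 2.576 + 0.524 = 3.100.
d_min = 3.100 × √(2/475) = 3.100 × 0.0649 = 0.201.

d_min ≈ 0.20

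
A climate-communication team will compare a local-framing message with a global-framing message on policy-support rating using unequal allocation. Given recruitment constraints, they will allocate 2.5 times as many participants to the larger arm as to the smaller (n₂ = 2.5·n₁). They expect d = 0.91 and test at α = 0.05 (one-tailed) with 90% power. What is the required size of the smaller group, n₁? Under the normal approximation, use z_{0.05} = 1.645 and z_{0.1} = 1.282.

With allocation ratio k = n₂/n₁ = 2.5, Var(x̄₁−x̄₂) = σ²(1/n₁ + 1/(k·n₁)) = σ²·(k+1)/(k·n₁).
So n₁ = (1 + 1/k)·((z_{α} + z_β)/d)² = 1.400 × (2.927/0.91)².
n₁ = 1.400 × 10.35 = 14.5.
Round up: n₁ = 15, giving n₂ = ⌈2.5 × 15⌉ = ⌈37.5⌉ = 38.

n₁ = 15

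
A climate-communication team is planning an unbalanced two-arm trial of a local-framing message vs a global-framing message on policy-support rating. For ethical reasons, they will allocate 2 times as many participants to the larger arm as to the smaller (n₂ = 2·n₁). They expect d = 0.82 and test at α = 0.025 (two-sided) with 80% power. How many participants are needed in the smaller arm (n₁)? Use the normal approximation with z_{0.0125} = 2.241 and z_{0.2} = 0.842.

n₁ = 22

With allocation ratio k = n₂/n₁ = 2, Var(x̄₁−x̄₂) = σ²(1/n₁ + 1/(k·n₁)) = σ²·(k+1)/(k·n₁).
So n₁ = (1 + 1/k)·((z_{α/2} + z_β)/d)² = 1.500 × (3.083/0.82)².
n₁ = 1.500 × 14.14 = 21.2.
Round up: n₁ = 22, giving n₂ = 2 × 22 = 44.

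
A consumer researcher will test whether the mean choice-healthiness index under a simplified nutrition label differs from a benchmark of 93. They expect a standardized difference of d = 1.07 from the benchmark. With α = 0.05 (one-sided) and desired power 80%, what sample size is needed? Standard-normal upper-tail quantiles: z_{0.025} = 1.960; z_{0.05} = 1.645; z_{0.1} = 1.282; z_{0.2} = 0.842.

n = 6

For a one-sample test: n = ((z_{α} + z_β) / d)².
z_{α} + z_β = 1.645 + 0.842 = 2.487.
n = (2.487 / 1.07)² = 2.324² = 5.40.
Round up.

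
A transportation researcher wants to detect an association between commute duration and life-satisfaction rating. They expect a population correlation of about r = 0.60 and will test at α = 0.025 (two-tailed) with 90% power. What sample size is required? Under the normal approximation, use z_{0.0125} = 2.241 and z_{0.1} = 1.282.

Fisher's z: C = ½·ln((1+r)/(1−r)) = ½·ln(4.0000) = 0.6931.
n = ((z_{α/2} + z_β)/C)² + 3.
(2.241 + 1.282) / 0.6931 = 3.523 / 0.6931 = 5.083.
n = 5.083² + 3 = 25.84 + 3 = 28.8.
Round up.

n = 29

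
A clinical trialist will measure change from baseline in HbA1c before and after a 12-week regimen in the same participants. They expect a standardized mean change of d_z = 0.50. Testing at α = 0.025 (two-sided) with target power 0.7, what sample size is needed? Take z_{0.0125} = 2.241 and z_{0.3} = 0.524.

For a paired (one-sample on differences) test: n = ((z_{α/2} + z_β) / d)².
z_{α/2} + z_β = 2.241 + 0.524 = 2.765.
n = (2.765 / 0.50)² = 5.530² = 30.58.
Round up.

n = 31 pairs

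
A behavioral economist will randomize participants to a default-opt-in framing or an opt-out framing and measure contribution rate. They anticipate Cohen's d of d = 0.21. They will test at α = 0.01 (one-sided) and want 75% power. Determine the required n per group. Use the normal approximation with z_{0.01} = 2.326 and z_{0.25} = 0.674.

n = 409 per group

For two independent groups with equal n: n = 2·((z_{α} + z_β) / d)².
z_{α} + z_β = 2.326 + 0.674 = 3.000.
n = 2 × (3.000 / 0.21)² = 2 × 14.286² = 2 × 204.08 = 408.2.
Round up to the next whole participant.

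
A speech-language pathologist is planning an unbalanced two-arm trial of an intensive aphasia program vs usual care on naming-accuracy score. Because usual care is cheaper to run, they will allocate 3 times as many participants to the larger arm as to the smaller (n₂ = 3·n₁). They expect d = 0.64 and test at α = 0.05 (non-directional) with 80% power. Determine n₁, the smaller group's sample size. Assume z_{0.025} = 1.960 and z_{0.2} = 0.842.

n₁ = 26

With allocation ratio k = n₂/n₁ = 3, Var(x̄₁−x̄₂) = σ²(1/n₁ + 1/(k·n₁)) = σ²·(k+1)/(k·n₁).
So n₁ = (1 + 1/k)·((z_{α/2} + z_β)/d)² = 1.333 × (2.802/0.64)².
n₁ = 1.333 × 19.17 = 25.6.
Round up: n₁ = 26, giving n₂ = 3 × 26 = 78.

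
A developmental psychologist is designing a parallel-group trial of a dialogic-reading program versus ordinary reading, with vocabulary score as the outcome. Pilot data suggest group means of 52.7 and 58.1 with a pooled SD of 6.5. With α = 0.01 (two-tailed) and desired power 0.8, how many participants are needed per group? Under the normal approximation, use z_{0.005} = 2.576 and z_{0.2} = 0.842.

Cohen's d = |M₁ − M₂| / SD_pooled = |52.7 − 58.1| / 6.5 = 5.4 / 6.5 = 0.831.
For two independent groups with equal n: n = 2·((z_{α/2} + z_β) / d)².
z_{α/2} + z_β = 2.576 + 0.842 = 3.418.
n = 2 × (3.418 / 0.831)² = 2 × 4.113² = 2 × 16.92 = 33.8.
Round up to the next whole participant.

n = 34 per group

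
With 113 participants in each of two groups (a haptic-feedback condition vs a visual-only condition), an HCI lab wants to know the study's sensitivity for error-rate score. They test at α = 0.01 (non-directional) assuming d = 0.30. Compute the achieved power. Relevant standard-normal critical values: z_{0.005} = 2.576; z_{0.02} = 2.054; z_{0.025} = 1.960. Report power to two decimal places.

For two equal groups, power = Φ(d·√(n/2) − z_{α/2}).
d·√(n/2) = 0.30 × √(113/2) = 0.30 × 7.517 = 2.255.
z_β = 2.255 − 2.576 = -0.321.
Power = Φ(-0.321) = 0.374.

power ≈ 0.37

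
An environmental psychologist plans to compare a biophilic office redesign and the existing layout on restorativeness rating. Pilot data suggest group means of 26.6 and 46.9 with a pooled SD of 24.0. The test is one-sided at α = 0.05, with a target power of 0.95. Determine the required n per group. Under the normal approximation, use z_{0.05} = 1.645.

Cohen's d = |M₁ − M₂| / SD_pooled = |26.6 − 46.9| / 24.0 = 20.3 / 24.0 = 0.846.
For two independent groups with equal n: n = 2·((z_{α} + z_β) / d)².
z_{α} + z_β = 1.645 + 1.645 = 3.290.
n = 2 × (3.290 / 0.846)² = 2 × 3.889² = 2 × 15.12 = 30.2.
Round up to the next whole participant.

n = 31 per group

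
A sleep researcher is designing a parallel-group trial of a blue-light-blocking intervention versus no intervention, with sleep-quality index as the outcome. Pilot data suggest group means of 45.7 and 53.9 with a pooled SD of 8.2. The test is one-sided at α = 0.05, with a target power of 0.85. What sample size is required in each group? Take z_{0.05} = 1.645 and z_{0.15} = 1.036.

n = 15 per group

Cohen's d = |M₁ − M₂| / SD_pooled = |45.7 − 53.9| / 8.2 = 8.2 / 8.2 = 1.000.
For two independent groups with equal n: n = 2·((z_{α} + z_β) / d)².
z_{α} + z_β = 1.645 + 1.036 = 2.681.
n = 2 × (2.681 / 1.000)² = 2 × 2.681² = 2 × 7.19 = 14.4.
Round up to the next whole participant.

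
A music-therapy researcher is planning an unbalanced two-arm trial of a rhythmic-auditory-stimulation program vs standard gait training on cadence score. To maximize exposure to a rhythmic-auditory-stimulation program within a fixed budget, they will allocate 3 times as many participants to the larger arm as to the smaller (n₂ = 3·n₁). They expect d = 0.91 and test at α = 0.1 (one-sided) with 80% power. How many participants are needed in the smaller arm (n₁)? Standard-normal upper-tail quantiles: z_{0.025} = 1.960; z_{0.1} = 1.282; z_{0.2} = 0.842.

n₁ = 8

With allocation ratio k = n₂/n₁ = 3, Var(x̄₁−x̄₂) = σ²(1/n₁ + 1/(k·n₁)) = σ²·(k+1)/(k·n₁).
So n₁ = (1 + 1/k)·((z_{α} + z_β)/d)² = 1.333 × (2.124/0.91)².
n₁ = 1.333 × 5.45 = 7.3.
Round up: n₁ = 8, giving n₂ = 3 × 8 = 24.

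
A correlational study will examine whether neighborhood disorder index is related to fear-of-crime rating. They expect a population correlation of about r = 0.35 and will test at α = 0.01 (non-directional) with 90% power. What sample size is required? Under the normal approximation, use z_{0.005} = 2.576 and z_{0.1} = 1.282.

n = 115

Fisher's z: C = ½·ln((1+r)/(1−r)) = ½·ln(2.0769) = 0.3654.
n = ((z_{α/2} + z_β)/C)² + 3.
(2.576 + 1.282) / 0.3654 = 3.858 / 0.3654 = 10.558.
n = 10.558² + 3 = 111.48 + 3 = 114.5.
Round up.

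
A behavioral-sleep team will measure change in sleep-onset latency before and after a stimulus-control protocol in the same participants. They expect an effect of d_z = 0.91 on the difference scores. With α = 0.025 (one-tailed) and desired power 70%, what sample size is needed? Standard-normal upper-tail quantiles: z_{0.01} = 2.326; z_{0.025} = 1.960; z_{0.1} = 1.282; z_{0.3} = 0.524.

For a paired (one-sample on differences) test: n = ((z_{α} + z_β) / d)².
z_{α} + z_β = 1.960 + 0.524 = 2.484.
n = (2.484 / 0.91)² = 2.730² = 7.45.
Round up.

n = 8 pairs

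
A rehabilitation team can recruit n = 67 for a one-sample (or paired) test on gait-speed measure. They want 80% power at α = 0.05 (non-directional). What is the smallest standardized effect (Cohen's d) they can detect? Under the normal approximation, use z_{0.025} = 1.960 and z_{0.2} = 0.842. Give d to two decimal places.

For a single sample (or paired design) of n = 67: d_min = (z_{α/2} + z_β)/√n.
z-sum = 1.960 + 0.842 = 2.802.
d_min = 2.802 / √67 = 2.802 / 8.185 = 0.342.

d_min ≈ 0.34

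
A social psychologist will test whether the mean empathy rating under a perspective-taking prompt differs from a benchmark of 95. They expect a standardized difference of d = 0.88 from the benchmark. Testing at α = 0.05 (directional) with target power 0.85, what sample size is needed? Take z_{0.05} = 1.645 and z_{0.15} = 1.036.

n = 10

For a one-sample test: n = ((z_{α} + z_β) / d)².
z_{α} + z_β = 1.645 + 1.036 = 2.681.
n = (2.681 / 0.88)² = 3.047² = 9.28.
Round up.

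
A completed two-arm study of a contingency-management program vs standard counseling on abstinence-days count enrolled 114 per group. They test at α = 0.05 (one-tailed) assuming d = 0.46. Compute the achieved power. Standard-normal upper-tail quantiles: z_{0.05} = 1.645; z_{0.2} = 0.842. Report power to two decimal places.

power ≈ 0.97

For two equal groups, power = Φ(d·√(n/2) − z_{α}).
d·√(n/2) = 0.46 × √(114/2) = 0.46 × 7.550 = 3.473.
z_β = 3.473 − 1.645 = 1.828.
Power = Φ(1.828) = 0.966.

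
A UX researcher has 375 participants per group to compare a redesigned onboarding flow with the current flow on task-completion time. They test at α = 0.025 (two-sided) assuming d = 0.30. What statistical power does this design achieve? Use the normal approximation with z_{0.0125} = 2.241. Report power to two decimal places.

power ≈ 0.97

For two equal groups, power = Φ(d·√(n/2) − z_{α/2}).
d·√(n/2) = 0.30 × √(375/2) = 0.30 × 13.693 = 4.108.
z_β = 4.108 − 2.241 = 1.867.
Power = Φ(1.867) = 0.969.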